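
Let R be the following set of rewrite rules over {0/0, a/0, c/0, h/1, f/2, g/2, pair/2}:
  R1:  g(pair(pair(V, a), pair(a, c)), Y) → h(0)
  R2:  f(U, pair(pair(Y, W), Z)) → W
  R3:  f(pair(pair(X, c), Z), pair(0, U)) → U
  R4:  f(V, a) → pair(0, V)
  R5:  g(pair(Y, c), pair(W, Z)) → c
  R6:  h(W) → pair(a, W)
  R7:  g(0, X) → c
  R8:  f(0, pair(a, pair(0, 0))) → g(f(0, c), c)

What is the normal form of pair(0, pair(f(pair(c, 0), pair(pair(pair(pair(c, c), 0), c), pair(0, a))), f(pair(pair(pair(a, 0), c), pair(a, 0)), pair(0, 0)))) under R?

1. pair(0, pair(f(pair(c, 0), pair(pair(pair(pair(c, c), 0), c), pair(0, a))), f(pair(pair(pair(a, 0), c), pair(a, 0)), pair(0, 0))))  →  pair(0, pair(c, f(pair(pair(pair(a, 0), c), pair(a, 0)), pair(0, 0))))   [R2 at 2.1]
2. pair(0, pair(c, f(pair(pair(pair(a, 0), c), pair(a, 0)), pair(0, 0))))  →  pair(0, pair(c, 0))   [R3 at 2.2]

pair(0, pair(c, 0))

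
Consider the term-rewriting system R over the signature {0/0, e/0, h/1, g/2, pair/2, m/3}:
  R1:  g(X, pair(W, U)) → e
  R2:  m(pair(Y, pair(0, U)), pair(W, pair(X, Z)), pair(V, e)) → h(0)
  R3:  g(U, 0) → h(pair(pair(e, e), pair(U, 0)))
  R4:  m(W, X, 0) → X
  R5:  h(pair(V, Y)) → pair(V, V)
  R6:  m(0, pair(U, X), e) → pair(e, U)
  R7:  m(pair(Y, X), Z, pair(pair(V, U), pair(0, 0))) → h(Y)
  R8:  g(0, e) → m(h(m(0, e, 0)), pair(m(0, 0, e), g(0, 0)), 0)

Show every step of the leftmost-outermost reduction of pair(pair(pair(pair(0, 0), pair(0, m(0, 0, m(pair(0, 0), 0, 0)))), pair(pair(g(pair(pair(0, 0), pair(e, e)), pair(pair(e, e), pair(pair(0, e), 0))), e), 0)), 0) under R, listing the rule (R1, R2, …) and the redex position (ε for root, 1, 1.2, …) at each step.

pair(pair(pair(pair(0, 0), pair(0, 0)), pair(pair(e, e), 0)), 0)

1. pair(pair(pair(pair(0, 0), pair(0, m(0, 0, m(pair(0, 0), 0, 0)))), pair(pair(g(pair(pair(0, 0), pair(e, e)), pair(pair(e, e), pair(pair(0, e), 0))), e), 0)), 0)  →  pair(pair(pair(pair(0, 0), pair(0, m(0, 0, 0))), pair(pair(g(pair(pair(0, 0), pair(e, e)), pair(pair(e, e), pair(pair(0, e), 0))), e), 0)), 0)   [R4 at 1.1.2.2.3]
2. pair(pair(pair(pair(0, 0), pair(0, m(0, 0, 0))), pair(pair(g(pair(pair(0, 0), pair(e, e)), pair(pair(e, e), pair(pair(0, e), 0))), e), 0)), 0)  →  pair(pair(pair(pair(0, 0), pair(0, 0)), pair(pair(g(pair(pair(0, 0), pair(e, e)), pair(pair(e, e), pair(pair(0, e), 0))), e), 0)), 0)   [R4 at 1.1.2.2]
3. pair(pair(pair(pair(0, 0), pair(0, 0)), pair(pair(g(pair(pair(0, 0), pair(e, e)), pair(pair(e, e), pair(pair(0, e), 0))), e), 0)), 0)  →  pair(pair(pair(pair(0, 0), pair(0, 0)), pair(pair(e, e), 0)), 0)   [R1 at 1.2.1.1]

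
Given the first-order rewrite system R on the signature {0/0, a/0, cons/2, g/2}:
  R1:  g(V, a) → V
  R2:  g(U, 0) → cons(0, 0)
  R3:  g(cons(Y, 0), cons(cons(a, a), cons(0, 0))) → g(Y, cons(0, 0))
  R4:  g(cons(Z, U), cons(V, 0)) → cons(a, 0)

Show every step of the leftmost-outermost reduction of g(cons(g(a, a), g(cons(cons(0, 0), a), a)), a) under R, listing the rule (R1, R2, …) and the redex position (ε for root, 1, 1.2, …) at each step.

1. g(cons(g(a, a), g(cons(cons(0, 0), a), a)), a)  →  cons(g(a, a), g(cons(cons(0, 0), a), a))   [R1 at ε]
2. cons(g(a, a), g(cons(cons(0, 0), a), a))  →  cons(a, g(cons(cons(0, 0), a), a))   [R1 at 1]
3. cons(a, g(cons(cons(0, 0), a), a))  →  cons(a, cons(cons(0, 0), a))   [R1 at 2]

cons(a, cons(cons(0, 0), a))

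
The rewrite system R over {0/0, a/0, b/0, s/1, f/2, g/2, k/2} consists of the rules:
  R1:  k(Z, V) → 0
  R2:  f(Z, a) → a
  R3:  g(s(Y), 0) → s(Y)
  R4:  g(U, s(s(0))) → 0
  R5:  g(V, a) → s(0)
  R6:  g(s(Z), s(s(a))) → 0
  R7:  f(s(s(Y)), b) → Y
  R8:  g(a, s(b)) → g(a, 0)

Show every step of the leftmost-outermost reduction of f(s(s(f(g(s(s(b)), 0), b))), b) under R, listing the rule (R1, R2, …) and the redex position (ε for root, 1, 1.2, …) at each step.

1. f(s(s(f(g(s(s(b)), 0), b))), b)  →  f(g(s(s(b)), 0), b)   [R7 at ε]
2. f(g(s(s(b)), 0), b)  →  f(s(s(b)), b)   [R3 at 1]
3. f(s(s(b)), b)  →  b   [R7 at ε]

b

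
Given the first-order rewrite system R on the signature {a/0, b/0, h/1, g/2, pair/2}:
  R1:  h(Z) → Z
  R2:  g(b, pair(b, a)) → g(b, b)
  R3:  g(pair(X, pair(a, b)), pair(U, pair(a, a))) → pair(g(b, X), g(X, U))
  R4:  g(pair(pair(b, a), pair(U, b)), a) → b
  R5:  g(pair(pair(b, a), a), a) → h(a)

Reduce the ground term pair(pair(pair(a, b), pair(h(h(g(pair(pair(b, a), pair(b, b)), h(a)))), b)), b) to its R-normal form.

pair(pair(pair(a, b), pair(b, b)), b)

1. pair(pair(pair(a, b), pair(h(h(g(pair(pair(b, a), pair(b, b)), h(a)))), b)), b)  →  pair(pair(pair(a, b), pair(h(g(pair(pair(b, a), pair(b, b)), h(a))), b)), b)   [R1 at 1.2.1]
2. pair(pair(pair(a, b), pair(h(g(pair(pair(b, a), pair(b, b)), h(a))), b)), b)  →  pair(pair(pair(a, b), pair(g(pair(pair(b, a), pair(b, b)), h(a)), b)), b)   [R1 at 1.2.1]
3. pair(pair(pair(a, b), pair(g(pair(pair(b, a), pair(b, b)), h(a)), b)), b)  →  pair(pair(pair(a, b), pair(g(pair(pair(b, a), pair(b, b)), a), b)), b)   [R1 at 1.2.1.2]
4. pair(pair(pair(a, b), pair(g(pair(pair(b, a), pair(b, b)), a), b)), b)  →  pair(pair(pair(a, b), pair(b, b)), b)   [R4 at 1.2.1]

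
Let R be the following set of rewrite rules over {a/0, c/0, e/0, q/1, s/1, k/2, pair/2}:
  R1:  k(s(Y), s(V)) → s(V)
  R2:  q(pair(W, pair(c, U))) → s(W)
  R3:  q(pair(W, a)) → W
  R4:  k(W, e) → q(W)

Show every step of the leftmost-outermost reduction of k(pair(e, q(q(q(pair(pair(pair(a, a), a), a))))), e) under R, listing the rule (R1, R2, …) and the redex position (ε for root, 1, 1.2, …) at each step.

1. k(pair(e, q(q(q(pair(pair(pair(a, a), a), a))))), e)  →  q(pair(e, q(q(q(pair(pair(pair(a, a), a), a))))))   [R4 at ε]
2. q(pair(e, q(q(q(pair(pair(pair(a, a), a), a))))))  →  q(pair(e, q(q(pair(pair(a, a), a)))))   [R3 at 1.2.1.1]
3. q(pair(e, q(q(pair(pair(a, a), a)))))  →  q(pair(e, q(pair(a, a))))   [R3 at 1.2.1]
4. q(pair(e, q(pair(a, a))))  →  q(pair(e, a))   [R3 at 1.2]
5. q(pair(e, a))  →  e   [R3 at ε]

e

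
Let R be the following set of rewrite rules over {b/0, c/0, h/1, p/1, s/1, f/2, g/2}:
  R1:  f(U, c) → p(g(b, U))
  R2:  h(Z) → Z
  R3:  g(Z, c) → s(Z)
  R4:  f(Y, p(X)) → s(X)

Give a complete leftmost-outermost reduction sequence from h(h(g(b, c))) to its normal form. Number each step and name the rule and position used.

1. h(h(g(b, c)))  →  h(g(b, c))   [R2 at ε]
2. h(g(b, c))  →  g(b, c)   [R2 at ε]
3. g(b, c)  →  s(b)   [R3 at ε]

s(b)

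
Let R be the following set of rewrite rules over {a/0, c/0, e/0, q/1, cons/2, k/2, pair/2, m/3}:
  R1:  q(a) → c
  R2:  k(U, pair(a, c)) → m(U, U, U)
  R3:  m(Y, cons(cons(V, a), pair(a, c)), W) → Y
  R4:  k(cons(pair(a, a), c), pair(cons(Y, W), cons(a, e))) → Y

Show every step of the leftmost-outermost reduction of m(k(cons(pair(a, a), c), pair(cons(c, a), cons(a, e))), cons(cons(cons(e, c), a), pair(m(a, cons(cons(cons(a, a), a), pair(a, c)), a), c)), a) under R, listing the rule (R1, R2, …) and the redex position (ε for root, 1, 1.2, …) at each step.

c

1. m(k(cons(pair(a, a), c), pair(cons(c, a), cons(a, e))), cons(cons(cons(e, c), a), pair(m(a, cons(cons(cons(a, a), a), pair(a, c)), a), c)), a)  →  m(c, cons(cons(cons(e, c), a), pair(m(a, cons(cons(cons(a, a), a), pair(a, c)), a), c)), a)   [R4 at 1]
2. m(c, cons(cons(cons(e, c), a), pair(m(a, cons(cons(cons(a, a), a), pair(a, c)), a), c)), a)  →  m(c, cons(cons(cons(e, c), a), pair(a, c)), a)   [R3 at 2.2.1]
3. m(c, cons(cons(cons(e, c), a), pair(a, c)), a)  →  c   [R3 at ε]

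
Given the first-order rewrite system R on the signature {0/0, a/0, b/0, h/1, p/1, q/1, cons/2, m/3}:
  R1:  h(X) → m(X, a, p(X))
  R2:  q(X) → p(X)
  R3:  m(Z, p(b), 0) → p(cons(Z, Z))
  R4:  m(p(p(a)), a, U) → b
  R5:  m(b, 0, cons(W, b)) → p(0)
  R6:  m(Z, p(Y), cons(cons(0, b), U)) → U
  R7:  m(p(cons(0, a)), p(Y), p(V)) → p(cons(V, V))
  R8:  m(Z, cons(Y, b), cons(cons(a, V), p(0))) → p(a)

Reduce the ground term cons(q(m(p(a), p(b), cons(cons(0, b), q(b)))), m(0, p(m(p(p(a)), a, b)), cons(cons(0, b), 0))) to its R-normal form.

cons(p(p(b)), 0)

1. cons(q(m(p(a), p(b), cons(cons(0, b), q(b)))), m(0, p(m(p(p(a)), a, b)), cons(cons(0, b), 0)))  →  cons(p(m(p(a), p(b), cons(cons(0, b), q(b)))), m(0, p(m(p(p(a)), a, b)), cons(cons(0, b), 0)))   [R2 at 1]
2. cons(p(m(p(a), p(b), cons(cons(0, b), q(b)))), m(0, p(m(p(p(a)), a, b)), cons(cons(0, b), 0)))  →  cons(p(q(b)), m(0, p(m(p(p(a)), a, b)), cons(cons(0, b), 0)))   [R6 at 1.1]
3. cons(p(q(b)), m(0, p(m(p(p(a)), a, b)), cons(cons(0, b), 0)))  →  cons(p(p(b)), m(0, p(m(p(p(a)), a, b)), cons(cons(0, b), 0)))   [R2 at 1.1]
4. cons(p(p(b)), m(0, p(m(p(p(a)), a, b)), cons(cons(0, b), 0)))  →  cons(p(p(b)), 0)   [R6 at 2]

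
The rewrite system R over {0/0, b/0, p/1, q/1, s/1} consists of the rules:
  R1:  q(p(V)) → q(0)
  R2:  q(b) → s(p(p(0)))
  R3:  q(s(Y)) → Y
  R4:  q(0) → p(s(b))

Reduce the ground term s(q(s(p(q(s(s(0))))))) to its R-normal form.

1. s(q(s(p(q(s(s(0)))))))  →  s(p(q(s(s(0)))))   [R3 at 1]
2. s(p(q(s(s(0)))))  →  s(p(s(0)))   [R3 at 1.1]

s(p(s(0)))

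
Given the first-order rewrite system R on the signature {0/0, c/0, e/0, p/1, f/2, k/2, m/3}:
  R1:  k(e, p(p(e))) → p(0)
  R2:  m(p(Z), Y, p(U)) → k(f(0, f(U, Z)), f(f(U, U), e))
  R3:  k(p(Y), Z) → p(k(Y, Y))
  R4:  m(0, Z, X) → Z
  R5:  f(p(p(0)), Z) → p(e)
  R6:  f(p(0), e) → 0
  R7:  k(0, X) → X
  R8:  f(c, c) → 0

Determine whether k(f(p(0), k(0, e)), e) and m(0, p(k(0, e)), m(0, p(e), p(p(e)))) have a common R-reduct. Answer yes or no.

Reduce t₁ = k(f(p(0), k(0, e)), e):
1. k(f(p(0), k(0, e)), e)  →  k(f(p(0), e), e)   [R7 at 1.2]
2. k(f(p(0), e), e)  →  k(0, e)   [R6 at 1]
3. k(0, e)  →  e   [R7 at ε]

Reduce t₂ = m(0, p(k(0, e)), m(0, p(e), p(p(e)))):
1. m(0, p(k(0, e)), m(0, p(e), p(p(e))))  →  p(k(0, e))   [R4 at ε]
2. p(k(0, e))  →  p(e)   [R7 at 1]

no — NF(t₁) = e, NF(t₂) = p(e)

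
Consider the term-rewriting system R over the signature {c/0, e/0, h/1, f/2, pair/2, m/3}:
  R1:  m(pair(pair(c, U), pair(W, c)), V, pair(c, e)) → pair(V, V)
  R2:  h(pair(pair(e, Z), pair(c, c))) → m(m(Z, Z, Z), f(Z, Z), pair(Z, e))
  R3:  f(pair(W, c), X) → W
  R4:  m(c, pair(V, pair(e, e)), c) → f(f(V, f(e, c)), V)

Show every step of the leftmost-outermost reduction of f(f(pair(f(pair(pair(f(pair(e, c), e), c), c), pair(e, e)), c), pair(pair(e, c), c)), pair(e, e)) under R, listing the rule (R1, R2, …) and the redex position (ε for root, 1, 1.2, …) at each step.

1. f(f(pair(f(pair(pair(f(pair(e, c), e), c), c), pair(e, e)), c), pair(pair(e, c), c)), pair(e, e))  →  f(f(pair(pair(f(pair(e, c), e), c), c), pair(e, e)), pair(e, e))   [R3 at 1]
2. f(f(pair(pair(f(pair(e, c), e), c), c), pair(e, e)), pair(e, e))  →  f(pair(f(pair(e, c), e), c), pair(e, e))   [R3 at 1]
3. f(pair(f(pair(e, c), e), c), pair(e, e))  →  f(pair(e, c), e)   [R3 at ε]
4. f(pair(e, c), e)  →  e   [R3 at ε]

e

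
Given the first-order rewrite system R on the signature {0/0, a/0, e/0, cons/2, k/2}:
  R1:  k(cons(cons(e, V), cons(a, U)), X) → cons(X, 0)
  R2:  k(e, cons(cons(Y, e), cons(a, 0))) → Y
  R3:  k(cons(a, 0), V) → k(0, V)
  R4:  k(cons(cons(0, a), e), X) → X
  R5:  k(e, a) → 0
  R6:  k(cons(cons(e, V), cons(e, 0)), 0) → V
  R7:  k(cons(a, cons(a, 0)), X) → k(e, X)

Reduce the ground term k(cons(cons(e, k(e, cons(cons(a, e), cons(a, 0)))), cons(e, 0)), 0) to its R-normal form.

1. k(cons(cons(e, k(e, cons(cons(a, e), cons(a, 0)))), cons(e, 0)), 0)  →  k(e, cons(cons(a, e), cons(a, 0)))   [R6 at ε]
2. k(e, cons(cons(a, e), cons(a, 0)))  →  a   [R2 at ε]

a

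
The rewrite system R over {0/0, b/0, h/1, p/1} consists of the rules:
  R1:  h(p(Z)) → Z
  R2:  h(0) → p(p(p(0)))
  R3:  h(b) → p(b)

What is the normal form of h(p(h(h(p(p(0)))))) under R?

0

1. h(p(h(h(p(p(0))))))  →  h(h(p(p(0))))   [R1 at ε]
2. h(h(p(p(0))))  →  h(p(0))   [R1 at 1]
3. h(p(0))  →  0   [R1 at ε]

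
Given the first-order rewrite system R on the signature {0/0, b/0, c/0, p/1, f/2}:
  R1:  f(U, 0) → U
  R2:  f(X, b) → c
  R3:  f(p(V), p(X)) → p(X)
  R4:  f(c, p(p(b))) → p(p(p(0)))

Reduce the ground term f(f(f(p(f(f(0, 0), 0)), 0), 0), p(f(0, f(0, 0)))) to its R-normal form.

p(0)

1. f(f(f(p(f(f(0, 0), 0)), 0), 0), p(f(0, f(0, 0))))  →  f(f(p(f(f(0, 0), 0)), 0), p(f(0, f(0, 0))))   [R1 at 1]
2. f(f(p(f(f(0, 0), 0)), 0), p(f(0, f(0, 0))))  →  f(p(f(f(0, 0), 0)), p(f(0, f(0, 0))))   [R1 at 1]
3. f(p(f(f(0, 0), 0)), p(f(0, f(0, 0))))  →  p(f(0, f(0, 0)))   [R3 at ε]
4. p(f(0, f(0, 0)))  →  p(f(0, 0))   [R1 at 1.2]
5. p(f(0, 0))  →  p(0)   [R1 at 1]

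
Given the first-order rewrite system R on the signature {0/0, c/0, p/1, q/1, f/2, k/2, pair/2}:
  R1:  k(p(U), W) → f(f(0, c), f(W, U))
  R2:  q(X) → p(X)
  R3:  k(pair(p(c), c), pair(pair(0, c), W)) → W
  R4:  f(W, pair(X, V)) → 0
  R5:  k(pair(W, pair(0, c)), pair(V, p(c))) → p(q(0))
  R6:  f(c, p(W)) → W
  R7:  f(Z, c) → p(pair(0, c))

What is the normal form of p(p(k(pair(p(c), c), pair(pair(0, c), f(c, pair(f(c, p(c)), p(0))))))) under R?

p(p(0))

1. p(p(k(pair(p(c), c), pair(pair(0, c), f(c, pair(f(c, p(c)), p(0)))))))  →  p(p(f(c, pair(f(c, p(c)), p(0)))))   [R3 at 1.1]
2. p(p(f(c, pair(f(c, p(c)), p(0)))))  →  p(p(0))   [R4 at 1.1]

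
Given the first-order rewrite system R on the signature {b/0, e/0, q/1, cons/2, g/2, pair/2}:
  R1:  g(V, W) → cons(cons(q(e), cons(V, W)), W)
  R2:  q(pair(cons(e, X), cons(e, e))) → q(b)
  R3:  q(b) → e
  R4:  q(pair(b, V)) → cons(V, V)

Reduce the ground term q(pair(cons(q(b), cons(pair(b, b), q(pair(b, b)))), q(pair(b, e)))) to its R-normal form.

e

1. q(pair(cons(q(b), cons(pair(b, b), q(pair(b, b)))), q(pair(b, e))))  →  q(pair(cons(e, cons(pair(b, b), q(pair(b, b)))), q(pair(b, e))))   [R3 at 1.1.1]
2. q(pair(cons(e, cons(pair(b, b), q(pair(b, b)))), q(pair(b, e))))  →  q(pair(cons(e, cons(pair(b, b), cons(b, b))), q(pair(b, e))))   [R4 at 1.1.2.2]
3. q(pair(cons(e, cons(pair(b, b), cons(b, b))), q(pair(b, e))))  →  q(pair(cons(e, cons(pair(b, b), cons(b, b))), cons(e, e)))   [R4 at 1.2]
4. q(pair(cons(e, cons(pair(b, b), cons(b, b))), cons(e, e)))  →  q(b)   [R2 at ε]
5. q(b)  →  e   [R3 at ε]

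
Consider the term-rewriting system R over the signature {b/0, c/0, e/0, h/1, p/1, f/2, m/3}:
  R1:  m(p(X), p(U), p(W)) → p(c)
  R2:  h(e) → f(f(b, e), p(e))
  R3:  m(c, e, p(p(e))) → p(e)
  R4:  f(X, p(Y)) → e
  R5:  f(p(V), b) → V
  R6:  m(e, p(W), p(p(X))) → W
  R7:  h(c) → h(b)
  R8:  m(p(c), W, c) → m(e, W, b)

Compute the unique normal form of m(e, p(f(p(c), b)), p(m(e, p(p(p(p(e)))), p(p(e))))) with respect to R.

1. m(e, p(f(p(c), b)), p(m(e, p(p(p(p(e)))), p(p(e)))))  →  m(e, p(c), p(m(e, p(p(p(p(e)))), p(p(e)))))   [R5 at 2.1]
2. m(e, p(c), p(m(e, p(p(p(p(e)))), p(p(e)))))  →  m(e, p(c), p(p(p(p(e)))))   [R6 at 3.1]
3. m(e, p(c), p(p(p(p(e)))))  →  c   [R6 at ε]

c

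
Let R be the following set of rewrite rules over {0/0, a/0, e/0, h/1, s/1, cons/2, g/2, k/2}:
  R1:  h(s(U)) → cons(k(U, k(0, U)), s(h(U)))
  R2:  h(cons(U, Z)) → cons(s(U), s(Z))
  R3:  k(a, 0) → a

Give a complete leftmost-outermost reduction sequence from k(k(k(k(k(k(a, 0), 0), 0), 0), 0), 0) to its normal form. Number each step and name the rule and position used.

1. k(k(k(k(k(k(a, 0), 0), 0), 0), 0), 0)  →  k(k(k(k(k(a, 0), 0), 0), 0), 0)   [R3 at 1.1.1.1.1]
2. k(k(k(k(k(a, 0), 0), 0), 0), 0)  →  k(k(k(k(a, 0), 0), 0), 0)   [R3 at 1.1.1.1]
3. k(k(k(k(a, 0), 0), 0), 0)  →  k(k(k(a, 0), 0), 0)   [R3 at 1.1.1]
4. k(k(k(a, 0), 0), 0)  →  k(k(a, 0), 0)   [R3 at 1.1]
5. k(k(a, 0), 0)  →  k(a, 0)   [R3 at 1]
6. k(a, 0)  →  a   [R3 at ε]

a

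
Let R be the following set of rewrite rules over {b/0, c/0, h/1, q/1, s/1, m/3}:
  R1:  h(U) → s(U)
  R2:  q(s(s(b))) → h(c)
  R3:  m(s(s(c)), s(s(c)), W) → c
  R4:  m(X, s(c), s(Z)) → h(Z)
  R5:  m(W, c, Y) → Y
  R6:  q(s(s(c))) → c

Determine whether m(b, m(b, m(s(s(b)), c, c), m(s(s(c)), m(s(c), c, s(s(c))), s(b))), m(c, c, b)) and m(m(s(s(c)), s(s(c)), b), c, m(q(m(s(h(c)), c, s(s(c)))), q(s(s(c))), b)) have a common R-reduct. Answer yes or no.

Reduce t₁ = m(b, m(b, m(s(s(b)), c, c), m(s(s(c)), m(s(c), c, s(s(c))), s(b))), m(c, c, b)):
1. m(b, m(b, m(s(s(b)), c, c), m(s(s(c)), m(s(c), c, s(s(c))), s(b))), m(c, c, b))  →  m(b, m(b, c, m(s(s(c)), m(s(c), c, s(s(c))), s(b))), m(c, c, b))   [R5 at 2.2]
2. m(b, m(b, c, m(s(s(c)), m(s(c), c, s(s(c))), s(b))), m(c, c, b))  →  m(b, m(s(s(c)), m(s(c), c, s(s(c))), s(b)), m(c, c, b))   [R5 at 2]
3. m(b, m(s(s(c)), m(s(c), c, s(s(c))), s(b)), m(c, c, b))  →  m(b, m(s(s(c)), s(s(c)), s(b)), m(c, c, b))   [R5 at 2.2]
4. m(b, m(s(s(c)), s(s(c)), s(b)), m(c, c, b))  →  m(b, c, m(c, c, b))   [R3 at 2]
5. m(b, c, m(c, c, b))  →  m(c, c, b)   [R5 at ε]
6. m(c, c, b)  →  b   [R5 at ε]

Reduce t₂ = m(m(s(s(c)), s(s(c)), b), c, m(q(m(s(h(c)), c, s(s(c)))), q(s(s(c))), b)):
1. m(m(s(s(c)), s(s(c)), b), c, m(q(m(s(h(c)), c, s(s(c)))), q(s(s(c))), b))  →  m(q(m(s(h(c)), c, s(s(c)))), q(s(s(c))), b)   [R5 at ε]
2. m(q(m(s(h(c)), c, s(s(c)))), q(s(s(c))), b)  →  m(q(s(s(c))), q(s(s(c))), b)   [R5 at 1.1]
3. m(q(s(s(c))), q(s(s(c))), b)  →  m(c, q(s(s(c))), b)   [R6 at 1]
4. m(c, q(s(s(c))), b)  →  m(c, c, b)   [R6 at 2]
5. m(c, c, b)  →  b   [R5 at ε]

yes — NF(t₁) = b, NF(t₂) = b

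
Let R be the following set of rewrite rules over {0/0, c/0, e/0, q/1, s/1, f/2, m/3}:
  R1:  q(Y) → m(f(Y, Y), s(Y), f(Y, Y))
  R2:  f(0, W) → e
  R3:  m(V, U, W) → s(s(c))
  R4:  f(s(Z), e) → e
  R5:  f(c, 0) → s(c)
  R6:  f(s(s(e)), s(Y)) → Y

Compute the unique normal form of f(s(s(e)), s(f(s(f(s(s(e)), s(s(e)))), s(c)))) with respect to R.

c

1. f(s(s(e)), s(f(s(f(s(s(e)), s(s(e)))), s(c))))  →  f(s(f(s(s(e)), s(s(e)))), s(c))   [R6 at ε]
2. f(s(f(s(s(e)), s(s(e)))), s(c))  →  f(s(s(e)), s(c))   [R6 at 1.1]
3. f(s(s(e)), s(c))  →  c   [R6 at ε]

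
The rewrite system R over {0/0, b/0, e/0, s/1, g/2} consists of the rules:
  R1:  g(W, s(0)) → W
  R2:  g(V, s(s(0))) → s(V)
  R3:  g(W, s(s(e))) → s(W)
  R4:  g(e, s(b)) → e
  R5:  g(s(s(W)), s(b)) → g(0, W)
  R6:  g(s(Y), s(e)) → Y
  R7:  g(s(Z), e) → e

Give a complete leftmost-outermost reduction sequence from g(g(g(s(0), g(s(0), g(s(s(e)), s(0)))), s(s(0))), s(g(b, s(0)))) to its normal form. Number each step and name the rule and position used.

0

1. g(g(g(s(0), g(s(0), g(s(s(e)), s(0)))), s(s(0))), s(g(b, s(0))))  →  g(s(g(s(0), g(s(0), g(s(s(e)), s(0))))), s(g(b, s(0))))   [R2 at 1]
2. g(s(g(s(0), g(s(0), g(s(s(e)), s(0))))), s(g(b, s(0))))  →  g(s(g(s(0), g(s(0), s(s(e))))), s(g(b, s(0))))   [R1 at 1.1.2.2]
3. g(s(g(s(0), g(s(0), s(s(e))))), s(g(b, s(0))))  →  g(s(g(s(0), s(s(0)))), s(g(b, s(0))))   [R3 at 1.1.2]
4. g(s(g(s(0), s(s(0)))), s(g(b, s(0))))  →  g(s(s(s(0))), s(g(b, s(0))))   [R2 at 1.1]
5. g(s(s(s(0))), s(g(b, s(0))))  →  g(s(s(s(0))), s(b))   [R1 at 2.1]
6. g(s(s(s(0))), s(b))  →  g(0, s(0))   [R5 at ε]
7. g(0, s(0))  →  0   [R1 at ε]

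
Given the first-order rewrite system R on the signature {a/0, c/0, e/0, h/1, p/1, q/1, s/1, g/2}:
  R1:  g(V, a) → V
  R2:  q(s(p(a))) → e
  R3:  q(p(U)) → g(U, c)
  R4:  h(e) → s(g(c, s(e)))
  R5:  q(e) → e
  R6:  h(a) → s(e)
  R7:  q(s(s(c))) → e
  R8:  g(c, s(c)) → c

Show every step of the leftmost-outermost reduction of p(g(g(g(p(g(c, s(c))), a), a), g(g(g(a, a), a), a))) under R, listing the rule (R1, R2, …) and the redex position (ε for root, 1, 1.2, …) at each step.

p(p(c))

1. p(g(g(g(p(g(c, s(c))), a), a), g(g(g(a, a), a), a)))  →  p(g(g(p(g(c, s(c))), a), g(g(g(a, a), a), a)))   [R1 at 1.1]
2. p(g(g(p(g(c, s(c))), a), g(g(g(a, a), a), a)))  →  p(g(p(g(c, s(c))), g(g(g(a, a), a), a)))   [R1 at 1.1]
3. p(g(p(g(c, s(c))), g(g(g(a, a), a), a)))  →  p(g(p(c), g(g(g(a, a), a), a)))   [R8 at 1.1.1]
4. p(g(p(c), g(g(g(a, a), a), a)))  →  p(g(p(c), g(g(a, a), a)))   [R1 at 1.2]
5. p(g(p(c), g(g(a, a), a)))  →  p(g(p(c), g(a, a)))   [R1 at 1.2]
6. p(g(p(c), g(a, a)))  →  p(g(p(c), a))   [R1 at 1.2]
7. p(g(p(c), a))  →  p(p(c))   [R1 at 1]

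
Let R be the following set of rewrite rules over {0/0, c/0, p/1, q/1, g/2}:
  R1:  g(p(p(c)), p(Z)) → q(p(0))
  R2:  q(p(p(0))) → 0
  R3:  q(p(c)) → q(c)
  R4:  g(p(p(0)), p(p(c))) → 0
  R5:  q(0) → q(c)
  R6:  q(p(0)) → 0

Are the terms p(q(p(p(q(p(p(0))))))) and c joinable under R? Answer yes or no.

Reduce t₁ = p(q(p(p(q(p(p(0))))))):
1. p(q(p(p(q(p(p(0)))))))  →  p(q(p(p(0))))   [R2 at 1.1.1.1]
2. p(q(p(p(0))))  →  p(0)   [R2 at 1]

Reduce t₂ = c:

no — NF(t₁) = p(0), NF(t₂) = c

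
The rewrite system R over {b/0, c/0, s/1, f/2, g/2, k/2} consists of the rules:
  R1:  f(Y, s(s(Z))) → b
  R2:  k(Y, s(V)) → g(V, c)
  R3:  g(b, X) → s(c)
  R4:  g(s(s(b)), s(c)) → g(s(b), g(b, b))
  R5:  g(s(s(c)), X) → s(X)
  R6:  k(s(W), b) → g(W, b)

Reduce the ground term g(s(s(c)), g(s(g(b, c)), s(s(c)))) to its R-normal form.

1. g(s(s(c)), g(s(g(b, c)), s(s(c))))  →  s(g(s(g(b, c)), s(s(c))))   [R5 at ε]
2. s(g(s(g(b, c)), s(s(c))))  →  s(g(s(s(c)), s(s(c))))   [R3 at 1.1.1]
3. s(g(s(s(c)), s(s(c))))  →  s(s(s(s(c))))   [R5 at 1]

s(s(s(s(c))))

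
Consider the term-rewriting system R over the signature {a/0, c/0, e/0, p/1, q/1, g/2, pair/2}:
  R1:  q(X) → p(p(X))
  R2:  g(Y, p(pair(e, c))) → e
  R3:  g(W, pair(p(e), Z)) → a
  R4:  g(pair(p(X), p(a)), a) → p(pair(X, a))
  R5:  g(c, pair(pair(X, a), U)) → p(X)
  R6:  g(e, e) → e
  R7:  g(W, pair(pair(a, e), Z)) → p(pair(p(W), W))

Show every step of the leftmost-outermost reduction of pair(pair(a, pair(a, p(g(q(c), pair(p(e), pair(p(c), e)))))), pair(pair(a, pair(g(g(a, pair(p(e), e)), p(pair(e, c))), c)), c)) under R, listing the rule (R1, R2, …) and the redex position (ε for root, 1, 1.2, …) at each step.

1. pair(pair(a, pair(a, p(g(q(c), pair(p(e), pair(p(c), e)))))), pair(pair(a, pair(g(g(a, pair(p(e), e)), p(pair(e, c))), c)), c))  →  pair(pair(a, pair(a, p(a))), pair(pair(a, pair(g(g(a, pair(p(e), e)), p(pair(e, c))), c)), c))   [R3 at 1.2.2.1]
2. pair(pair(a, pair(a, p(a))), pair(pair(a, pair(g(g(a, pair(p(e), e)), p(pair(e, c))), c)), c))  →  pair(pair(a, pair(a, p(a))), pair(pair(a, pair(e, c)), c))   [R2 at 2.1.2.1]

pair(pair(a, pair(a, p(a))), pair(pair(a, pair(e, c)), c))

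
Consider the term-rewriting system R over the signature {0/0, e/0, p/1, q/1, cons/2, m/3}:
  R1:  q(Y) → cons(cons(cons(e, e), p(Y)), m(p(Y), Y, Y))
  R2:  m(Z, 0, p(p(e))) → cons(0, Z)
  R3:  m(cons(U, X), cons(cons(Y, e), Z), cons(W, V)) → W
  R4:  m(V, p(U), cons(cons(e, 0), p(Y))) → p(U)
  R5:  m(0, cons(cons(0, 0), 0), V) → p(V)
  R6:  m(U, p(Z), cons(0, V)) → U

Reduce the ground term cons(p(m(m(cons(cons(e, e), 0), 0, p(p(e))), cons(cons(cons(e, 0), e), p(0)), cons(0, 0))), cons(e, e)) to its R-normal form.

1. cons(p(m(m(cons(cons(e, e), 0), 0, p(p(e))), cons(cons(cons(e, 0), e), p(0)), cons(0, 0))), cons(e, e))  →  cons(p(m(cons(0, cons(cons(e, e), 0)), cons(cons(cons(e, 0), e), p(0)), cons(0, 0))), cons(e, e))   [R2 at 1.1.1]
2. cons(p(m(cons(0, cons(cons(e, e), 0)), cons(cons(cons(e, 0), e), p(0)), cons(0, 0))), cons(e, e))  →  cons(p(0), cons(e, e))   [R3 at 1.1]

cons(p(0), cons(e, e))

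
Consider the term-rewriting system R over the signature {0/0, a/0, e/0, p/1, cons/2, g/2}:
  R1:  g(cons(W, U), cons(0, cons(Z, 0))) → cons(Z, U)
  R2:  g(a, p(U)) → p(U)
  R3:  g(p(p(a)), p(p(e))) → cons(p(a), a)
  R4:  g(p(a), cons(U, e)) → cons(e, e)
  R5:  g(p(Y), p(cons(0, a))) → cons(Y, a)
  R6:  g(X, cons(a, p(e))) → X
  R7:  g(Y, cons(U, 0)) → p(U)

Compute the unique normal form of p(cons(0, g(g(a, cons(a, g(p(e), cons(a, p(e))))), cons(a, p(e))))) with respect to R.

1. p(cons(0, g(g(a, cons(a, g(p(e), cons(a, p(e))))), cons(a, p(e)))))  →  p(cons(0, g(a, cons(a, g(p(e), cons(a, p(e)))))))   [R6 at 1.2]
2. p(cons(0, g(a, cons(a, g(p(e), cons(a, p(e)))))))  →  p(cons(0, g(a, cons(a, p(e)))))   [R6 at 1.2.2.2]
3. p(cons(0, g(a, cons(a, p(e)))))  →  p(cons(0, a))   [R6 at 1.2]

p(cons(0, a))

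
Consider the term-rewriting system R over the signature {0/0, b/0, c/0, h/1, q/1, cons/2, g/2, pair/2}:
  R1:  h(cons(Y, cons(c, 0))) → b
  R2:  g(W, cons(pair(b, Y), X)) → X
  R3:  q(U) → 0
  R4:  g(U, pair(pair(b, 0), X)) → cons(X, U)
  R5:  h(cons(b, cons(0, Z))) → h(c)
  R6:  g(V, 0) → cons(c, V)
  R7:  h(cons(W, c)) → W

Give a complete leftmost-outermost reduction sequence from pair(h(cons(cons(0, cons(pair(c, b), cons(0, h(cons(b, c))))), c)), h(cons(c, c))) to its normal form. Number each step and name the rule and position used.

pair(cons(0, cons(pair(c, b), cons(0, b))), c)

1. pair(h(cons(cons(0, cons(pair(c, b), cons(0, h(cons(b, c))))), c)), h(cons(c, c)))  →  pair(cons(0, cons(pair(c, b), cons(0, h(cons(b, c))))), h(cons(c, c)))   [R7 at 1]
2. pair(cons(0, cons(pair(c, b), cons(0, h(cons(b, c))))), h(cons(c, c)))  →  pair(cons(0, cons(pair(c, b), cons(0, b))), h(cons(c, c)))   [R7 at 1.2.2.2]
3. pair(cons(0, cons(pair(c, b), cons(0, b))), h(cons(c, c)))  →  pair(cons(0, cons(pair(c, b), cons(0, b))), c)   [R7 at 2]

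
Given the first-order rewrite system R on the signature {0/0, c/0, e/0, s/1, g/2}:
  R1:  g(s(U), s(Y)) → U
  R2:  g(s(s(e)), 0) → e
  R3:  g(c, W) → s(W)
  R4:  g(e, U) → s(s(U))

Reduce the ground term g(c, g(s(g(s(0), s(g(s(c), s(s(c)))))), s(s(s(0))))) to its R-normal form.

s(0)

1. g(c, g(s(g(s(0), s(g(s(c), s(s(c)))))), s(s(s(0)))))  →  s(g(s(g(s(0), s(g(s(c), s(s(c)))))), s(s(s(0)))))   [R3 at ε]
2. s(g(s(g(s(0), s(g(s(c), s(s(c)))))), s(s(s(0)))))  →  s(g(s(0), s(g(s(c), s(s(c))))))   [R1 at 1]
3. s(g(s(0), s(g(s(c), s(s(c))))))  →  s(0)   [R1 at 1]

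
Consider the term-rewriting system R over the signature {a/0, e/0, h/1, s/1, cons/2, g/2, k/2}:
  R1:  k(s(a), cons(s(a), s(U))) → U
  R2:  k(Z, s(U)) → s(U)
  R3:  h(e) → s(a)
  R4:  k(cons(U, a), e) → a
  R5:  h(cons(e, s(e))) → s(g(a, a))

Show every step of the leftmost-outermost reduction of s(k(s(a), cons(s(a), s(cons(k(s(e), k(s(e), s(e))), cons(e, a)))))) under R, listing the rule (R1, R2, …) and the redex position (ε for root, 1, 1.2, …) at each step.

1. s(k(s(a), cons(s(a), s(cons(k(s(e), k(s(e), s(e))), cons(e, a))))))  →  s(cons(k(s(e), k(s(e), s(e))), cons(e, a)))   [R1 at 1]
2. s(cons(k(s(e), k(s(e), s(e))), cons(e, a)))  →  s(cons(k(s(e), s(e)), cons(e, a)))   [R2 at 1.1.2]
3. s(cons(k(s(e), s(e)), cons(e, a)))  →  s(cons(s(e), cons(e, a)))   [R2 at 1.1]

s(cons(s(e), cons(e, a)))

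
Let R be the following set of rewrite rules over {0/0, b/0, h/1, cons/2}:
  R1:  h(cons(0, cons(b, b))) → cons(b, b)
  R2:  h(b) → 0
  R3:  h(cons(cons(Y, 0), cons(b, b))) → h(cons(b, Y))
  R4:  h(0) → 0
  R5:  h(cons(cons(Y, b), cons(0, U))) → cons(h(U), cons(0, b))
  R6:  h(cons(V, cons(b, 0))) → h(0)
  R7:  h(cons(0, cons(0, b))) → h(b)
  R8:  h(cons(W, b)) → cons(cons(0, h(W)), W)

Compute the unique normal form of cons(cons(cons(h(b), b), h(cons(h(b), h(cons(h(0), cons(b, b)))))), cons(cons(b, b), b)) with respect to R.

cons(cons(cons(0, b), cons(b, b)), cons(cons(b, b), b))

1. cons(cons(cons(h(b), b), h(cons(h(b), h(cons(h(0), cons(b, b)))))), cons(cons(b, b), b))  →  cons(cons(cons(0, b), h(cons(h(b), h(cons(h(0), cons(b, b)))))), cons(cons(b, b), b))   [R2 at 1.1.1]
2. cons(cons(cons(0, b), h(cons(h(b), h(cons(h(0), cons(b, b)))))), cons(cons(b, b), b))  →  cons(cons(cons(0, b), h(cons(0, h(cons(h(0), cons(b, b)))))), cons(cons(b, b), b))   [R2 at 1.2.1.1]
3. cons(cons(cons(0, b), h(cons(0, h(cons(h(0), cons(b, b)))))), cons(cons(b, b), b))  →  cons(cons(cons(0, b), h(cons(0, h(cons(0, cons(b, b)))))), cons(cons(b, b), b))   [R4 at 1.2.1.2.1.1]
4. cons(cons(cons(0, b), h(cons(0, h(cons(0, cons(b, b)))))), cons(cons(b, b), b))  →  cons(cons(cons(0, b), h(cons(0, cons(b, b)))), cons(cons(b, b), b))   [R1 at 1.2.1.2]
5. cons(cons(cons(0, b), h(cons(0, cons(b, b)))), cons(cons(b, b), b))  →  cons(cons(cons(0, b), cons(b, b)), cons(cons(b, b), b))   [R1 at 1.2]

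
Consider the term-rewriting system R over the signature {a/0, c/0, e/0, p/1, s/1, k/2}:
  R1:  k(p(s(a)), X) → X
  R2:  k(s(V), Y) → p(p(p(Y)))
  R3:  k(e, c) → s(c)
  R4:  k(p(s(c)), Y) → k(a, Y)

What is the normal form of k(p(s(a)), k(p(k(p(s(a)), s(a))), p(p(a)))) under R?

p(p(a))

1. k(p(s(a)), k(p(k(p(s(a)), s(a))), p(p(a))))  →  k(p(k(p(s(a)), s(a))), p(p(a)))   [R1 at ε]
2. k(p(k(p(s(a)), s(a))), p(p(a)))  →  k(p(s(a)), p(p(a)))   [R1 at 1.1]
3. k(p(s(a)), p(p(a)))  →  p(p(a))   [R1 at ε]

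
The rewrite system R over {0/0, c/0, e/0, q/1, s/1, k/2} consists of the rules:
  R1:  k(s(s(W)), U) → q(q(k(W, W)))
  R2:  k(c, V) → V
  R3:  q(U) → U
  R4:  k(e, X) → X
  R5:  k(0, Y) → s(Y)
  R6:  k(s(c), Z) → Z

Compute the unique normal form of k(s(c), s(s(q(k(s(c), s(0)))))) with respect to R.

1. k(s(c), s(s(q(k(s(c), s(0))))))  →  s(s(q(k(s(c), s(0)))))   [R6 at ε]
2. s(s(q(k(s(c), s(0)))))  →  s(s(k(s(c), s(0))))   [R3 at 1.1]
3. s(s(k(s(c), s(0))))  →  s(s(s(0)))   [R6 at 1.1]

s(s(s(0)))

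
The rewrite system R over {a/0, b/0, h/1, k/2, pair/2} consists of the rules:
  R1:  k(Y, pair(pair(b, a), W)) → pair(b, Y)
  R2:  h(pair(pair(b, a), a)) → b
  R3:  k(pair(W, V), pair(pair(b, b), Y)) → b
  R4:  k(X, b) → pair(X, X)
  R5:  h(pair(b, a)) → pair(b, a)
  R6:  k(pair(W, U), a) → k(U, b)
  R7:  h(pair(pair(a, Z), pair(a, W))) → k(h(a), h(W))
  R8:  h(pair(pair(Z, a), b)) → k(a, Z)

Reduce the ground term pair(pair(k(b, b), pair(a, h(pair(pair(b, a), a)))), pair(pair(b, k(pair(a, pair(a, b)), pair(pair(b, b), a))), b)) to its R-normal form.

pair(pair(pair(b, b), pair(a, b)), pair(pair(b, b), b))

1. pair(pair(k(b, b), pair(a, h(pair(pair(b, a), a)))), pair(pair(b, k(pair(a, pair(a, b)), pair(pair(b, b), a))), b))  →  pair(pair(pair(b, b), pair(a, h(pair(pair(b, a), a)))), pair(pair(b, k(pair(a, pair(a, b)), pair(pair(b, b), a))), b))   [R4 at 1.1]
2. pair(pair(pair(b, b), pair(a, h(pair(pair(b, a), a)))), pair(pair(b, k(pair(a, pair(a, b)), pair(pair(b, b), a))), b))  →  pair(pair(pair(b, b), pair(a, b)), pair(pair(b, k(pair(a, pair(a, b)), pair(pair(b, b), a))), b))   [R2 at 1.2.2]
3. pair(pair(pair(b, b), pair(a, b)), pair(pair(b, k(pair(a, pair(a, b)), pair(pair(b, b), a))), b))  →  pair(pair(pair(b, b), pair(a, b)), pair(pair(b, b), b))   [R3 at 2.1.2]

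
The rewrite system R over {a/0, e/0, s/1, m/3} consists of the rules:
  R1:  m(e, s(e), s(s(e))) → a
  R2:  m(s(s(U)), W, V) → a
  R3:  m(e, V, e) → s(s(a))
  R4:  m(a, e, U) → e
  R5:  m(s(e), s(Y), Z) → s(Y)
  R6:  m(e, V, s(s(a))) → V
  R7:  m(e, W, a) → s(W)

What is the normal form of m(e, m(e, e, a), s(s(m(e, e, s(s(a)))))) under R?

a

1. m(e, m(e, e, a), s(s(m(e, e, s(s(a))))))  →  m(e, s(e), s(s(m(e, e, s(s(a))))))   [R7 at 2]
2. m(e, s(e), s(s(m(e, e, s(s(a))))))  →  m(e, s(e), s(s(e)))   [R6 at 3.1.1]
3. m(e, s(e), s(s(e)))  →  a   [R1 at ε]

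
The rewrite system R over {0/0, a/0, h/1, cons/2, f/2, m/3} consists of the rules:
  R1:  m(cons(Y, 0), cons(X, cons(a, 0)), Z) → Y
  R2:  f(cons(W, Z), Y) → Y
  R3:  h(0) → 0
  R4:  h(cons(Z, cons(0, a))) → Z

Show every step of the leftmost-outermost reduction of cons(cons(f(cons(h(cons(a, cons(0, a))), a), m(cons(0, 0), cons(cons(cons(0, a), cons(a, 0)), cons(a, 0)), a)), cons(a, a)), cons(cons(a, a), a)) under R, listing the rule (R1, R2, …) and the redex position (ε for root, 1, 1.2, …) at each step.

cons(cons(0, cons(a, a)), cons(cons(a, a), a))

1. cons(cons(f(cons(h(cons(a, cons(0, a))), a), m(cons(0, 0), cons(cons(cons(0, a), cons(a, 0)), cons(a, 0)), a)), cons(a, a)), cons(cons(a, a), a))  →  cons(cons(m(cons(0, 0), cons(cons(cons(0, a), cons(a, 0)), cons(a, 0)), a), cons(a, a)), cons(cons(a, a), a))   [R2 at 1.1]
2. cons(cons(m(cons(0, 0), cons(cons(cons(0, a), cons(a, 0)), cons(a, 0)), a), cons(a, a)), cons(cons(a, a), a))  →  cons(cons(0, cons(a, a)), cons(cons(a, a), a))   [R1 at 1.1]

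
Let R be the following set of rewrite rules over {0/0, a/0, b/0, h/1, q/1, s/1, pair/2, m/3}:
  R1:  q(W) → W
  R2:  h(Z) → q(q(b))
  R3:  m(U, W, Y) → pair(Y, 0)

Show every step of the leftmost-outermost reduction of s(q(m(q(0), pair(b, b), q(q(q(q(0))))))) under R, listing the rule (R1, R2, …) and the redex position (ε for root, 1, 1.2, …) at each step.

s(pair(0, 0))

1. s(q(m(q(0), pair(b, b), q(q(q(q(0)))))))  →  s(m(q(0), pair(b, b), q(q(q(q(0))))))   [R1 at 1]
2. s(m(q(0), pair(b, b), q(q(q(q(0))))))  →  s(pair(q(q(q(q(0)))), 0))   [R3 at 1]
3. s(pair(q(q(q(q(0)))), 0))  →  s(pair(q(q(q(0))), 0))   [R1 at 1.1]
4. s(pair(q(q(q(0))), 0))  →  s(pair(q(q(0)), 0))   [R1 at 1.1]
5. s(pair(q(q(0)), 0))  →  s(pair(q(0), 0))   [R1 at 1.1]
6. s(pair(q(0), 0))  →  s(pair(0, 0))   [R1 at 1.1]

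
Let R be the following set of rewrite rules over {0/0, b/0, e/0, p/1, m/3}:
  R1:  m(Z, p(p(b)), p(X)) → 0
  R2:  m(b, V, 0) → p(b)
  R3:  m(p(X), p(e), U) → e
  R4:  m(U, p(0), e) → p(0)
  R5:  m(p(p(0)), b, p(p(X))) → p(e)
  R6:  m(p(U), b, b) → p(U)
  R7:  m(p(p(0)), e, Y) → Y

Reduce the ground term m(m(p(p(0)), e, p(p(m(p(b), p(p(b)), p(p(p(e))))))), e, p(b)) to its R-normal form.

1. m(m(p(p(0)), e, p(p(m(p(b), p(p(b)), p(p(p(e))))))), e, p(b))  →  m(p(p(m(p(b), p(p(b)), p(p(p(e)))))), e, p(b))   [R7 at 1]
2. m(p(p(m(p(b), p(p(b)), p(p(p(e)))))), e, p(b))  →  m(p(p(0)), e, p(b))   [R1 at 1.1.1]
3. m(p(p(0)), e, p(b))  →  p(b)   [R7 at ε]

p(b)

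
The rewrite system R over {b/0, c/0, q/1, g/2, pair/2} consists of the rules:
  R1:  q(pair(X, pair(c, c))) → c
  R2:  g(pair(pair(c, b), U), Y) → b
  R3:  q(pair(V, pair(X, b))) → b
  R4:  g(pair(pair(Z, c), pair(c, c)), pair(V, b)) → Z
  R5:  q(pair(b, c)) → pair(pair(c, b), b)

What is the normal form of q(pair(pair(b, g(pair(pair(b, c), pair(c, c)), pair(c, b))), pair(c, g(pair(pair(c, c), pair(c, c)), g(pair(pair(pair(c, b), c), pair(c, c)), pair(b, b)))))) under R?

c

1. q(pair(pair(b, g(pair(pair(b, c), pair(c, c)), pair(c, b))), pair(c, g(pair(pair(c, c), pair(c, c)), g(pair(pair(pair(c, b), c), pair(c, c)), pair(b, b))))))  →  q(pair(pair(b, b), pair(c, g(pair(pair(c, c), pair(c, c)), g(pair(pair(pair(c, b), c), pair(c, c)), pair(b, b))))))   [R4 at 1.1.2]
2. q(pair(pair(b, b), pair(c, g(pair(pair(c, c), pair(c, c)), g(pair(pair(pair(c, b), c), pair(c, c)), pair(b, b))))))  →  q(pair(pair(b, b), pair(c, g(pair(pair(c, c), pair(c, c)), pair(c, b)))))   [R4 at 1.2.2.2]
3. q(pair(pair(b, b), pair(c, g(pair(pair(c, c), pair(c, c)), pair(c, b)))))  →  q(pair(pair(b, b), pair(c, c)))   [R4 at 1.2.2]
4. q(pair(pair(b, b), pair(c, c)))  →  c   [R1 at ε]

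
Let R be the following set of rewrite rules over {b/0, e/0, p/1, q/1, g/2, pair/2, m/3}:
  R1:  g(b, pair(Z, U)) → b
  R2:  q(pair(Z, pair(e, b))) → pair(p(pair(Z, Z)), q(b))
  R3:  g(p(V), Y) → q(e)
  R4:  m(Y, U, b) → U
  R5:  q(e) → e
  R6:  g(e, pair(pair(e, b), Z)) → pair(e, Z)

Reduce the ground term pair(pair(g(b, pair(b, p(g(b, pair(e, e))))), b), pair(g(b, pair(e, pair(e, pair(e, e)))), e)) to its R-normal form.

1. pair(pair(g(b, pair(b, p(g(b, pair(e, e))))), b), pair(g(b, pair(e, pair(e, pair(e, e)))), e))  →  pair(pair(b, b), pair(g(b, pair(e, pair(e, pair(e, e)))), e))   [R1 at 1.1]
2. pair(pair(b, b), pair(g(b, pair(e, pair(e, pair(e, e)))), e))  →  pair(pair(b, b), pair(b, e))   [R1 at 2.1]

pair(pair(b, b), pair(b, e))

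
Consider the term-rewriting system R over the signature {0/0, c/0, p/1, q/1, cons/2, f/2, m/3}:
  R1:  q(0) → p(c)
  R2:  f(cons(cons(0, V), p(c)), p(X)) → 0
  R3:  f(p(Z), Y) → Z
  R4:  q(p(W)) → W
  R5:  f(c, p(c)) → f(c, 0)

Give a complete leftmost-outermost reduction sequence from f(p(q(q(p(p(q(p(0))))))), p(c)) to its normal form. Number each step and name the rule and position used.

0

1. f(p(q(q(p(p(q(p(0))))))), p(c))  →  q(q(p(p(q(p(0))))))   [R3 at ε]
2. q(q(p(p(q(p(0))))))  →  q(p(q(p(0))))   [R4 at 1]
3. q(p(q(p(0))))  →  q(p(0))   [R4 at ε]
4. q(p(0))  →  0   [R4 at ε]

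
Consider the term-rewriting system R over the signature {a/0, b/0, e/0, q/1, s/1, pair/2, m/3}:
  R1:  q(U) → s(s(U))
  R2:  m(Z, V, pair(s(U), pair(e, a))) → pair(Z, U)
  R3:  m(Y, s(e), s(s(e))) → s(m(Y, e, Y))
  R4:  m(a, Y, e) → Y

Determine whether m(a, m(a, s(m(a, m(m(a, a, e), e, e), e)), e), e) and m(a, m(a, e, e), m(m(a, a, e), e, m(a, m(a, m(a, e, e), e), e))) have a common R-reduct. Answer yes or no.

Reduce t₁ = m(a, m(a, s(m(a, m(m(a, a, e), e, e), e)), e), e):
1. m(a, m(a, s(m(a, m(m(a, a, e), e, e), e)), e), e)  →  m(a, s(m(a, m(m(a, a, e), e, e), e)), e)   [R4 at ε]
2. m(a, s(m(a, m(m(a, a, e), e, e), e)), e)  →  s(m(a, m(m(a, a, e), e, e), e))   [R4 at ε]
3. s(m(a, m(m(a, a, e), e, e), e))  →  s(m(m(a, a, e), e, e))   [R4 at 1]
4. s(m(m(a, a, e), e, e))  →  s(m(a, e, e))   [R4 at 1.1]
5. s(m(a, e, e))  →  s(e)   [R4 at 1]

Reduce t₂ = m(a, m(a, e, e), m(m(a, a, e), e, m(a, m(a, m(a, e, e), e), e))):
1. m(a, m(a, e, e), m(m(a, a, e), e, m(a, m(a, m(a, e, e), e), e)))  →  m(a, e, m(m(a, a, e), e, m(a, m(a, m(a, e, e), e), e)))   [R4 at 2]
2. m(a, e, m(m(a, a, e), e, m(a, m(a, m(a, e, e), e), e)))  →  m(a, e, m(a, e, m(a, m(a, m(a, e, e), e), e)))   [R4 at 3.1]
3. m(a, e, m(a, e, m(a, m(a, m(a, e, e), e), e)))  →  m(a, e, m(a, e, m(a, m(a, e, e), e)))   [R4 at 3.3]
4. m(a, e, m(a, e, m(a, m(a, e, e), e)))  →  m(a, e, m(a, e, m(a, e, e)))   [R4 at 3.3]
5. m(a, e, m(a, e, m(a, e, e)))  →  m(a, e, m(a, e, e))   [R4 at 3.3]
6. m(a, e, m(a, e, e))  →  m(a, e, e)   [R4 at 3]
7. m(a, e, e)  →  e   [R4 at ε]

no — NF(t₁) = s(e), NF(t₂) = e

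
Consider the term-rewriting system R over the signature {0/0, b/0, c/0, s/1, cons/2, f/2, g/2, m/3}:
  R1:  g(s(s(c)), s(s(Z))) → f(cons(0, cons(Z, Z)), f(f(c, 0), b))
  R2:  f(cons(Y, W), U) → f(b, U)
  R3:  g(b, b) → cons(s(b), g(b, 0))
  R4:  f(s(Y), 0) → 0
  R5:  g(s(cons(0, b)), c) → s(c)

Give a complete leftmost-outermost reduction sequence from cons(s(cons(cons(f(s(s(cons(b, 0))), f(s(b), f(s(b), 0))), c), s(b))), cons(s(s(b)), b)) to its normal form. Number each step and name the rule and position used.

1. cons(s(cons(cons(f(s(s(cons(b, 0))), f(s(b), f(s(b), 0))), c), s(b))), cons(s(s(b)), b))  →  cons(s(cons(cons(f(s(s(cons(b, 0))), f(s(b), 0)), c), s(b))), cons(s(s(b)), b))   [R4 at 1.1.1.1.2.2]
2. cons(s(cons(cons(f(s(s(cons(b, 0))), f(s(b), 0)), c), s(b))), cons(s(s(b)), b))  →  cons(s(cons(cons(f(s(s(cons(b, 0))), 0), c), s(b))), cons(s(s(b)), b))   [R4 at 1.1.1.1.2]
3. cons(s(cons(cons(f(s(s(cons(b, 0))), 0), c), s(b))), cons(s(s(b)), b))  →  cons(s(cons(cons(0, c), s(b))), cons(s(s(b)), b))   [R4 at 1.1.1.1]

cons(s(cons(cons(0, c), s(b))), cons(s(s(b)), b))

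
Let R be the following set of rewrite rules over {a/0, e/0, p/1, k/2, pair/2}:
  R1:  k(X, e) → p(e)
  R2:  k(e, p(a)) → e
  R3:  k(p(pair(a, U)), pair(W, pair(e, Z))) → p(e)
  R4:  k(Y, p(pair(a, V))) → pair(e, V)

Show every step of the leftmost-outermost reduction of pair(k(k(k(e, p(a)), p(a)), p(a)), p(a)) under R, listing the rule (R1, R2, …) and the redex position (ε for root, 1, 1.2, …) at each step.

1. pair(k(k(k(e, p(a)), p(a)), p(a)), p(a))  →  pair(k(k(e, p(a)), p(a)), p(a))   [R2 at 1.1.1]
2. pair(k(k(e, p(a)), p(a)), p(a))  →  pair(k(e, p(a)), p(a))   [R2 at 1.1]
3. pair(k(e, p(a)), p(a))  →  pair(e, p(a))   [R2 at 1]

pair(e, p(a))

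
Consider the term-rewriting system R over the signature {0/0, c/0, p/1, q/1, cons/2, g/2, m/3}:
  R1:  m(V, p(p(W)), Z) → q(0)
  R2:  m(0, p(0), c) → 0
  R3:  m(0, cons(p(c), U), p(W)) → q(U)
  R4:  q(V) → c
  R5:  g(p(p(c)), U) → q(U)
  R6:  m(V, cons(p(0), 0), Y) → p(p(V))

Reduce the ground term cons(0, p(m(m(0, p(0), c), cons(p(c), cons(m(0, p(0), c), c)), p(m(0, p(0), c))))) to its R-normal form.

cons(0, p(c))

1. cons(0, p(m(m(0, p(0), c), cons(p(c), cons(m(0, p(0), c), c)), p(m(0, p(0), c)))))  →  cons(0, p(m(0, cons(p(c), cons(m(0, p(0), c), c)), p(m(0, p(0), c)))))   [R2 at 2.1.1]
2. cons(0, p(m(0, cons(p(c), cons(m(0, p(0), c), c)), p(m(0, p(0), c)))))  →  cons(0, p(q(cons(m(0, p(0), c), c))))   [R3 at 2.1]
3. cons(0, p(q(cons(m(0, p(0), c), c))))  →  cons(0, p(c))   [R4 at 2.1]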